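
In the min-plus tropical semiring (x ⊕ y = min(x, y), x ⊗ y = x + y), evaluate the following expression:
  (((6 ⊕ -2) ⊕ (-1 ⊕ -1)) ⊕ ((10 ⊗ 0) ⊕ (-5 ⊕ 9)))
(((6 ⊕ -2) ⊕ (-1 ⊕ -1)) ⊕ ((10 ⊗ 0) ⊕ (-5 ⊕ 9))) = -5

Expand innermost to outermost. Recall ⊕ takes the minimum of its arguments and ⊗ takes their sum. Working out the expression (((6 ⊕ -2) ⊕ (-1 ⊕ -1)) ⊕ ((10 ⊗ 0) ⊕ (-5 ⊕ 9))) gives -5.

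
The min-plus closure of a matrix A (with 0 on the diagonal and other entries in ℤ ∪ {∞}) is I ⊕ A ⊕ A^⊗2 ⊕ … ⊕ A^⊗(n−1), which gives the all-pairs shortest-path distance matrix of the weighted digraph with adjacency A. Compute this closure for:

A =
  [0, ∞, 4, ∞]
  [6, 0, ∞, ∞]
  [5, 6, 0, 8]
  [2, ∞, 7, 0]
Closure =
  [0, 10, 4, 12]
  [6, 0, 10, 18]
  [5, 6, 0, 8]
  [2, 12, 6, 0]

This is the Floyd-Warshall all-pairs shortest-path computation. For each intermediate vertex k = 0, 1, …, 3, update dist[i][j] ← min(dist[i][j], dist[i][k] + dist[k][j]). The final matrix gives, for each (i, j), the minimum total weight of any directed path from i to j (possibly empty when i = j).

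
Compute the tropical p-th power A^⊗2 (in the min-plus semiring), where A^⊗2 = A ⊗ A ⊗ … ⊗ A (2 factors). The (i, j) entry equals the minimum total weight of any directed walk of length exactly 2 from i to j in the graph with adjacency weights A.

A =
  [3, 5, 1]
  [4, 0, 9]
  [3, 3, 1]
A^⊗2 =
  [4, 4, 2]
  [4, 0, 5]
  [4, 3, 2]

Each entry (A^⊗2)_ij equals the minimum over all length-2 walks i = v_0 → v_1 → … → v_2 = j of Σ_t A[v_t][v_{t+1}]. For example, for (i, j) = (0, 2) we minimise over 3 possible intermediate vertex sequences; the minimum is 2, attained along the walk 0 → 2 → 2.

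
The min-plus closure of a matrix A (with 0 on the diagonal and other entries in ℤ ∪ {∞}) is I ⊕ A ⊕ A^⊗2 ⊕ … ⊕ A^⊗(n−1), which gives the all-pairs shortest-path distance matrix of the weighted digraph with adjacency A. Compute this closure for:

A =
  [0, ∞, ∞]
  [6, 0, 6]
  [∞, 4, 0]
Closure =
  [0, ∞, ∞]
  [6, 0, 6]
  [10, 4, 0]

This is the Floyd-Warshall all-pairs shortest-path computation. For each intermediate vertex k = 0, 1, …, 2, update dist[i][j] ← min(dist[i][j], dist[i][k] + dist[k][j]). The final matrix gives, for each (i, j), the minimum total weight of any directed path from i to j (possibly empty when i = j).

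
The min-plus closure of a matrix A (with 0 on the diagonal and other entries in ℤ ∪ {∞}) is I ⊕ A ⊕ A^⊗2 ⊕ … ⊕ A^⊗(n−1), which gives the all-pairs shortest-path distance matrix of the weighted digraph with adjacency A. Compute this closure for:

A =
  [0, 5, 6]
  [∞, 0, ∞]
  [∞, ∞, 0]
Closure =
  [0, 5, 6]
  [∞, 0, ∞]
  [∞, ∞, 0]

This is the Floyd-Warshall all-pairs shortest-path computation. For each intermediate vertex k = 0, 1, …, 2, update dist[i][j] ← min(dist[i][j], dist[i][k] + dist[k][j]). The final matrix gives, for each (i, j), the minimum total weight of any directed path from i to j (possibly empty when i = j).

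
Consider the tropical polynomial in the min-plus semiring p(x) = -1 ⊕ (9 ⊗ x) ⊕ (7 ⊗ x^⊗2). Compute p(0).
p(0) = -1

A tropical monomial a ⊗ x^⊗i evaluates to a + i · x. Evaluating each term at x = 0:
  Term 0 contributes -1 + 0 · 0 = -1
  Term 1 contributes 9 + 1 · 0 = 9
  Term 2 contributes 7 + 2 · 0 = 7
p(0) = ⊕ of these = min[-1, 9, 7] = -1.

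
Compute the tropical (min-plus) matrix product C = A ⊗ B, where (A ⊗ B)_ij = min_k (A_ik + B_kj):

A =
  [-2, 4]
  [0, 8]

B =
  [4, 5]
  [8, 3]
A ⊗ B =
  [2, 3]
  [4, 5]

Apply the min-plus product entry-by-entry:
  C[0][0] = min over k of (A[0][0] + B[0][0] = -2 + 4 = 2, A[0][1] + B[1][0] = 4 + 8 = 12) = 2 (attained at k = 0)
  C[0][1] = min over k of (A[0][0] + B[0][1] = -2 + 5 = 3, A[0][1] + B[1][1] = 4 + 3 = 7) = 3 (attained at k = 0)
  C[1][0] = min over k of (A[1][0] + B[0][0] = 0 + 4 = 4, A[1][1] + B[1][0] = 8 + 8 = 16) = 4 (attained at k = 0)
  C[1][1] = min over k of (A[1][0] + B[0][1] = 0 + 5 = 5, A[1][1] + B[1][1] = 8 + 3 = 11) = 5 (attained at k = 0)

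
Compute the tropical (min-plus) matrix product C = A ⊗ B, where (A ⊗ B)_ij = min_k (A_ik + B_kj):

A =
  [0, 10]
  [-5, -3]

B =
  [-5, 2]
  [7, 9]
A ⊗ B =
  [-5, 2]
  [-10, -3]

Apply the min-plus product entry-by-entry:
  C[0][0] = min over k of (A[0][0] + B[0][0] = 0 + -5 = -5, A[0][1] + B[1][0] = 10 + 7 = 17) = -5 (attained at k = 0)
  C[0][1] = min over k of (A[0][0] + B[0][1] = 0 + 2 = 2, A[0][1] + B[1][1] = 10 + 9 = 19) = 2 (attained at k = 0)
  C[1][0] = min over k of (A[1][0] + B[0][0] = -5 + -5 = -10, A[1][1] + B[1][0] = -3 + 7 = 4) = -10 (attained at k = 0)
  C[1][1] = min over k of (A[1][0] + B[0][1] = -5 + 2 = -3, A[1][1] + B[1][1] = -3 + 9 = 6) = -3 (attained at k = 0)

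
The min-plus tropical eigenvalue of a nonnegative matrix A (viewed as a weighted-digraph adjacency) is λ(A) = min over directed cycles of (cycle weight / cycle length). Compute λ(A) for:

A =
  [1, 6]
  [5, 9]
λ(A) = 1

Enumerate directed cycles and compute their means (weight / length). Sample:
  cycle 0 → 0: weight = 1, length = 1, mean = 1/1 ≈ 1.000
  cycle 1 → 1: weight = 9, length = 1, mean = 9/1 ≈ 9.000
  cycle 0 → 1 → 0: weight = 11, length = 2, mean = 11/2 ≈ 5.500
  cycle 1 → 0 → 1: weight = 11, length = 2, mean = 11/2 ≈ 5.500
Minimum mean = 1.000, attained e.g. along the cycle 0 → 0 with weight 1 and length 1. So λ(A) = 1/1 = 1.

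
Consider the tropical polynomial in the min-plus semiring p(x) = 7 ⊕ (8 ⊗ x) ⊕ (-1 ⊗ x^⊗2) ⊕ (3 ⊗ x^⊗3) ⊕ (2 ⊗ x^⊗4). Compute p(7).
p(7) = 7

A tropical monomial a ⊗ x^⊗i evaluates to a + i · x. Evaluating each term at x = 7:
  Term 0 contributes 7 + 0 · 7 = 7
  Term 1 contributes 8 + 1 · 7 = 15
  Term 2 contributes -1 + 2 · 7 = 13
  Term 3 contributes 3 + 3 · 7 = 24
  Term 4 contributes 2 + 4 · 7 = 30
p(7) = ⊕ of these = min[7, 15, 13, 24, 30] = 7.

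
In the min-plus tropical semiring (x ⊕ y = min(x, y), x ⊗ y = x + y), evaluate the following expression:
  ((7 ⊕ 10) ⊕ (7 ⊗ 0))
((7 ⊕ 10) ⊕ (7 ⊗ 0)) = 7

Expand innermost to outermost. Recall ⊕ takes the minimum of its arguments and ⊗ takes their sum. Working out the expression ((7 ⊕ 10) ⊕ (7 ⊗ 0)) gives 7.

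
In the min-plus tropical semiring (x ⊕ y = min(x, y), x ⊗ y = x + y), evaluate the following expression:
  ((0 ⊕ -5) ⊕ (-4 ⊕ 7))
((0 ⊕ -5) ⊕ (-4 ⊕ 7)) = -5

Expand innermost to outermost. Recall ⊕ takes the minimum of its arguments and ⊗ takes their sum. Working out the expression ((0 ⊕ -5) ⊕ (-4 ⊕ 7)) gives -5.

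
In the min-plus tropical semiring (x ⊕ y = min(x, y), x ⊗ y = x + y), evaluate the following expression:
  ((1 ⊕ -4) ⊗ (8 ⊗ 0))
((1 ⊕ -4) ⊗ (8 ⊗ 0)) = 4

Expand innermost to outermost. Recall ⊕ takes the minimum of its arguments and ⊗ takes their sum. Working out the expression ((1 ⊕ -4) ⊗ (8 ⊗ 0)) gives 4.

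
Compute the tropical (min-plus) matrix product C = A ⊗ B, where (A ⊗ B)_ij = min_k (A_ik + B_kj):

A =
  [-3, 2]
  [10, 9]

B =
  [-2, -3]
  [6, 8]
A ⊗ B =
  [-5, -6]
  [8, 7]

Apply the min-plus product entry-by-entry:
  C[0][0] = min over k of (A[0][0] + B[0][0] = -3 + -2 = -5, A[0][1] + B[1][0] = 2 + 6 = 8) = -5 (attained at k = 0)
  C[0][1] = min over k of (A[0][0] + B[0][1] = -3 + -3 = -6, A[0][1] + B[1][1] = 2 + 8 = 10) = -6 (attained at k = 0)
  C[1][0] = min over k of (A[1][0] + B[0][0] = 10 + -2 = 8, A[1][1] + B[1][0] = 9 + 6 = 15) = 8 (attained at k = 0)
  C[1][1] = min over k of (A[1][0] + B[0][1] = 10 + -3 = 7, A[1][1] + B[1][1] = 9 + 8 = 17) = 7 (attained at k = 0)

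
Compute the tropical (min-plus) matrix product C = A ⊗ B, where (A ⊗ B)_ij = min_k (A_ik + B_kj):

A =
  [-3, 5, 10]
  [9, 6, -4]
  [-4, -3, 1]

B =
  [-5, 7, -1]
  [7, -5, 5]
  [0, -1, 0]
A ⊗ B =
  [-8, 0, -4]
  [-4, -5, -4]
  [-9, -8, -5]

Apply the min-plus product entry-by-entry:
  C[0][0] = min over k of (A[0][0] + B[0][0] = -3 + -5 = -8, A[0][1] + B[1][0] = 5 + 7 = 12, A[0][2] + B[2][0] = 10 + 0 = 10) = -8 (attained at k = 0)
  C[0][1] = min over k of (A[0][0] + B[0][1] = -3 + 7 = 4, A[0][1] + B[1][1] = 5 + -5 = 0, A[0][2] + B[2][1] = 10 + -1 = 9) = 0 (attained at k = 1)
  C[0][2] = min over k of (A[0][0] + B[0][2] = -3 + -1 = -4, A[0][1] + B[1][2] = 5 + 5 = 10, A[0][2] + B[2][2] = 10 + 0 = 10) = -4 (attained at k = 0)
  C[1][0] = min over k of (A[1][0] + B[0][0] = 9 + -5 = 4, A[1][1] + B[1][0] = 6 + 7 = 13, A[1][2] + B[2][0] = -4 + 0 = -4) = -4 (attained at k = 2)
  C[1][1] = min over k of (A[1][0] + B[0][1] = 9 + 7 = 16, A[1][1] + B[1][1] = 6 + -5 = 1, A[1][2] + B[2][1] = -4 + -1 = -5) = -5 (attained at k = 2)
  C[1][2] = min over k of (A[1][0] + B[0][2] = 9 + -1 = 8, A[1][1] + B[1][2] = 6 + 5 = 11, A[1][2] + B[2][2] = -4 + 0 = -4) = -4 (attained at k = 2)
  C[2][0] = min over k of (A[2][0] + B[0][0] = -4 + -5 = -9, A[2][1] + B[1][0] = -3 + 7 = 4, A[2][2] + B[2][0] = 1 + 0 = 1) = -9 (attained at k = 0)
  C[2][1] = min over k of (A[2][0] + B[0][1] = -4 + 7 = 3, A[2][1] + B[1][1] = -3 + -5 = -8, A[2][2] + B[2][1] = 1 + -1 = 0) = -8 (attained at k = 1)
  C[2][2] = min over k of (A[2][0] + B[0][2] = -4 + -1 = -5, A[2][1] + B[1][2] = -3 + 5 = 2, A[2][2] + B[2][2] = 1 + 0 = 1) = -5 (attained at k = 0)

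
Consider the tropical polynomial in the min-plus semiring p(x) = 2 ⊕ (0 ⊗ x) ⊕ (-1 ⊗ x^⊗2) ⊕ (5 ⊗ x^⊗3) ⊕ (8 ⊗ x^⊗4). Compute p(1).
p(1) = 1

A tropical monomial a ⊗ x^⊗i evaluates to a + i · x. Evaluating each term at x = 1:
  Term 0 contributes 2 + 0 · 1 = 2
  Term 1 contributes 0 + 1 · 1 = 1
  Term 2 contributes -1 + 2 · 1 = 1
  Term 3 contributes 5 + 3 · 1 = 8
  Term 4 contributes 8 + 4 · 1 = 12
p(1) = ⊕ of these = min[2, 1, 1, 8, 12] = 1.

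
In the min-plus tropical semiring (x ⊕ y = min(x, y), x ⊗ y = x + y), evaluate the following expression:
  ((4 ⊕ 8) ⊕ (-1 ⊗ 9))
((4 ⊕ 8) ⊕ (-1 ⊗ 9)) = 4

Expand innermost to outermost. Recall ⊕ takes the minimum of its arguments and ⊗ takes their sum. Working out the expression ((4 ⊕ 8) ⊕ (-1 ⊗ 9)) gives 4.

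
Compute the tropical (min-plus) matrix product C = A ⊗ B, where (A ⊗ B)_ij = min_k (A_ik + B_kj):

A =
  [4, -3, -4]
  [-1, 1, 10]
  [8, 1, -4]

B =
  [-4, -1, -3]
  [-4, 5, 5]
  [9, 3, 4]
A ⊗ B =
  [-7, -1, 0]
  [-5, -2, -4]
  [-3, -1, 0]

Apply the min-plus product entry-by-entry:
  C[0][0] = min over k of (A[0][0] + B[0][0] = 4 + -4 = 0, A[0][1] + B[1][0] = -3 + -4 = -7, A[0][2] + B[2][0] = -4 + 9 = 5) = -7 (attained at k = 1)
  C[0][1] = min over k of (A[0][0] + B[0][1] = 4 + -1 = 3, A[0][1] + B[1][1] = -3 + 5 = 2, A[0][2] + B[2][1] = -4 + 3 = -1) = -1 (attained at k = 2)
  C[0][2] = min over k of (A[0][0] + B[0][2] = 4 + -3 = 1, A[0][1] + B[1][2] = -3 + 5 = 2, A[0][2] + B[2][2] = -4 + 4 = 0) = 0 (attained at k = 2)
  C[1][0] = min over k of (A[1][0] + B[0][0] = -1 + -4 = -5, A[1][1] + B[1][0] = 1 + -4 = -3, A[1][2] + B[2][0] = 10 + 9 = 19) = -5 (attained at k = 0)
  C[1][1] = min over k of (A[1][0] + B[0][1] = -1 + -1 = -2, A[1][1] + B[1][1] = 1 + 5 = 6, A[1][2] + B[2][1] = 10 + 3 = 13) = -2 (attained at k = 0)
  C[1][2] = min over k of (A[1][0] + B[0][2] = -1 + -3 = -4, A[1][1] + B[1][2] = 1 + 5 = 6, A[1][2] + B[2][2] = 10 + 4 = 14) = -4 (attained at k = 0)
  C[2][0] = min over k of (A[2][0] + B[0][0] = 8 + -4 = 4, A[2][1] + B[1][0] = 1 + -4 = -3, A[2][2] + B[2][0] = -4 + 9 = 5) = -3 (attained at k = 1)
  C[2][1] = min over k of (A[2][0] + B[0][1] = 8 + -1 = 7, A[2][1] + B[1][1] = 1 + 5 = 6, A[2][2] + B[2][1] = -4 + 3 = -1) = -1 (attained at k = 2)
  C[2][2] = min over k of (A[2][0] + B[0][2] = 8 + -3 = 5, A[2][1] + B[1][2] = 1 + 5 = 6, A[2][2] + B[2][2] = -4 + 4 = 0) = 0 (attained at k = 2)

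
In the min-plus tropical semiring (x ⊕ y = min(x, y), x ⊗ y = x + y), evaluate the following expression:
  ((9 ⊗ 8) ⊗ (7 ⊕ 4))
((9 ⊗ 8) ⊗ (7 ⊕ 4)) = 21

Expand innermost to outermost. Recall ⊕ takes the minimum of its arguments and ⊗ takes their sum. Working out the expression ((9 ⊗ 8) ⊗ (7 ⊕ 4)) gives 21.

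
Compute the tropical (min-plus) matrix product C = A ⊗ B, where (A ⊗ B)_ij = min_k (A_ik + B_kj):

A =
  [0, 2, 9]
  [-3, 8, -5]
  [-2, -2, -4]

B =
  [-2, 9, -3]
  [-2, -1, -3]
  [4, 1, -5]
A ⊗ B =
  [-2, 1, -3]
  [-5, -4, -10]
  [-4, -3, -9]

Apply the min-plus product entry-by-entry:
  C[0][0] = min over k of (A[0][0] + B[0][0] = 0 + -2 = -2, A[0][1] + B[1][0] = 2 + -2 = 0, A[0][2] + B[2][0] = 9 + 4 = 13) = -2 (attained at k = 0)
  C[0][1] = min over k of (A[0][0] + B[0][1] = 0 + 9 = 9, A[0][1] + B[1][1] = 2 + -1 = 1, A[0][2] + B[2][1] = 9 + 1 = 10) = 1 (attained at k = 1)
  C[0][2] = min over k of (A[0][0] + B[0][2] = 0 + -3 = -3, A[0][1] + B[1][2] = 2 + -3 = -1, A[0][2] + B[2][2] = 9 + -5 = 4) = -3 (attained at k = 0)
  C[1][0] = min over k of (A[1][0] + B[0][0] = -3 + -2 = -5, A[1][1] + B[1][0] = 8 + -2 = 6, A[1][2] + B[2][0] = -5 + 4 = -1) = -5 (attained at k = 0)
  C[1][1] = min over k of (A[1][0] + B[0][1] = -3 + 9 = 6, A[1][1] + B[1][1] = 8 + -1 = 7, A[1][2] + B[2][1] = -5 + 1 = -4) = -4 (attained at k = 2)
  C[1][2] = min over k of (A[1][0] + B[0][2] = -3 + -3 = -6, A[1][1] + B[1][2] = 8 + -3 = 5, A[1][2] + B[2][2] = -5 + -5 = -10) = -10 (attained at k = 2)
  C[2][0] = min over k of (A[2][0] + B[0][0] = -2 + -2 = -4, A[2][1] + B[1][0] = -2 + -2 = -4, A[2][2] + B[2][0] = -4 + 4 = 0) = -4 (attained at k = 0)
  C[2][1] = min over k of (A[2][0] + B[0][1] = -2 + 9 = 7, A[2][1] + B[1][1] = -2 + -1 = -3, A[2][2] + B[2][1] = -4 + 1 = -3) = -3 (attained at k = 1)
  C[2][2] = min over k of (A[2][0] + B[0][2] = -2 + -3 = -5, A[2][1] + B[1][2] = -2 + -3 = -5, A[2][2] + B[2][2] = -4 + -5 = -9) = -9 (attained at k = 2)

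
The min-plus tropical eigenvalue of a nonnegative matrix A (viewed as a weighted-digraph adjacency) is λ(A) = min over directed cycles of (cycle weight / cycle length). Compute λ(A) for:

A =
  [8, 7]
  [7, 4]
λ(A) = 4

Enumerate directed cycles and compute their means (weight / length). Sample:
  cycle 0 → 0: weight = 8, length = 1, mean = 8/1 ≈ 8.000
  cycle 1 → 1: weight = 4, length = 1, mean = 4/1 ≈ 4.000
  cycle 0 → 1 → 0: weight = 14, length = 2, mean = 14/2 ≈ 7.000
  cycle 1 → 0 → 1: weight = 14, length = 2, mean = 14/2 ≈ 7.000
Minimum mean = 4.000, attained e.g. along the cycle 1 → 1 with weight 4 and length 1. So λ(A) = 4/1 = 4.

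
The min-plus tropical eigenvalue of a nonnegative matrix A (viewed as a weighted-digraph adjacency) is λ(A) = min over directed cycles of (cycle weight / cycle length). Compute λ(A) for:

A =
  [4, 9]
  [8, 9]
λ(A) = 4

Enumerate directed cycles and compute their means (weight / length). Sample:
  cycle 0 → 0: weight = 4, length = 1, mean = 4/1 ≈ 4.000
  cycle 1 → 1: weight = 9, length = 1, mean = 9/1 ≈ 9.000
  cycle 0 → 1 → 0: weight = 17, length = 2, mean = 17/2 ≈ 8.500
  cycle 1 → 0 → 1: weight = 17, length = 2, mean = 17/2 ≈ 8.500
Minimum mean = 4.000, attained e.g. along the cycle 0 → 0 with weight 4 and length 1. So λ(A) = 4/1 = 4.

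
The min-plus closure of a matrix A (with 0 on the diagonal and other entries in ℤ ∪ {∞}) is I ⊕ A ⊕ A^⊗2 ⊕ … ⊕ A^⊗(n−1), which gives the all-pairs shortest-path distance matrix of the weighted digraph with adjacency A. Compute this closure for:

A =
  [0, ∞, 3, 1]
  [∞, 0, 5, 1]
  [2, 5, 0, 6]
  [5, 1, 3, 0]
Closure =
  [0, 2, 3, 1]
  [6, 0, 4, 1]
  [2, 4, 0, 3]
  [5, 1, 3, 0]

This is the Floyd-Warshall all-pairs shortest-path computation. For each intermediate vertex k = 0, 1, …, 3, update dist[i][j] ← min(dist[i][j], dist[i][k] + dist[k][j]). The final matrix gives, for each (i, j), the minimum total weight of any directed path from i to j (possibly empty when i = j).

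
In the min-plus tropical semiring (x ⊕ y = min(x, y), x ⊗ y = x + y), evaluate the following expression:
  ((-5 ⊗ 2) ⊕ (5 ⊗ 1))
((-5 ⊗ 2) ⊕ (5 ⊗ 1)) = -3

Expand innermost to outermost. Recall ⊕ takes the minimum of its arguments and ⊗ takes their sum. Working out the expression ((-5 ⊗ 2) ⊕ (5 ⊗ 1)) gives -3.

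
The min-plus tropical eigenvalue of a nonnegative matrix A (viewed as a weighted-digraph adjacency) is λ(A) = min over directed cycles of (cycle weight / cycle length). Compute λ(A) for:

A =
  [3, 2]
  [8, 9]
λ(A) = 3

Enumerate directed cycles and compute their means (weight / length). Sample:
  cycle 0 → 0: weight = 3, length = 1, mean = 3/1 ≈ 3.000
  cycle 1 → 1: weight = 9, length = 1, mean = 9/1 ≈ 9.000
  cycle 0 → 1 → 0: weight = 10, length = 2, mean = 10/2 ≈ 5.000
  cycle 1 → 0 → 1: weight = 10, length = 2, mean = 10/2 ≈ 5.000
Minimum mean = 3.000, attained e.g. along the cycle 0 → 0 with weight 3 and length 1. So λ(A) = 3/1 = 3.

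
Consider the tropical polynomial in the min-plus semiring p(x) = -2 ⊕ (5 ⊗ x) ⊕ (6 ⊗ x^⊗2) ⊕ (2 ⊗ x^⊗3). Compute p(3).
p(3) = -2

A tropical monomial a ⊗ x^⊗i evaluates to a + i · x. Evaluating each term at x = 3:
  Term 0 contributes -2 + 0 · 3 = -2
  Term 1 contributes 5 + 1 · 3 = 8
  Term 2 contributes 6 + 2 · 3 = 12
  Term 3 contributes 2 + 3 · 3 = 11
p(3) = ⊕ of these = min[-2, 8, 12, 11] = -2.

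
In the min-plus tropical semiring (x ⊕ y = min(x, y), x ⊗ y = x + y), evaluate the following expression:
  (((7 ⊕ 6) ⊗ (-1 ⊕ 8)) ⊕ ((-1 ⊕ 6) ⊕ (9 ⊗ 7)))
(((7 ⊕ 6) ⊗ (-1 ⊕ 8)) ⊕ ((-1 ⊕ 6) ⊕ (9 ⊗ 7))) = -1

Expand innermost to outermost. Recall ⊕ takes the minimum of its arguments and ⊗ takes their sum. Working out the expression (((7 ⊕ 6) ⊗ (-1 ⊕ 8)) ⊕ ((-1 ⊕ 6) ⊕ (9 ⊗ 7))) gives -1.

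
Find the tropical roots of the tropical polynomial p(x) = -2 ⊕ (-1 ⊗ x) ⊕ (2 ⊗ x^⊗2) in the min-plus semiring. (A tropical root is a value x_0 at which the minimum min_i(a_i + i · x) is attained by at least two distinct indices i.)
Roots: {-3, -1}

Each tropical root is a break point of the lower envelope of the lines y = a_i + i · x (there are 3 lines, with slopes 0, 1, ..., 2). Only the lines that attain the minimum somewhere contribute to roots; other lines are dominated. Here the surviving (envelope) indices are i = 2, i = 1, i = 0.
Intersections between consecutive envelope lines give the roots: for adjacent envelope indices i < j the intersection is x = (a_i − a_j) / (j − i). Reading off the sorted break points: {-3, -1}.
Verification: at each break x_0, at least two indices attain the minimum of min_i(a_i + i · x_0).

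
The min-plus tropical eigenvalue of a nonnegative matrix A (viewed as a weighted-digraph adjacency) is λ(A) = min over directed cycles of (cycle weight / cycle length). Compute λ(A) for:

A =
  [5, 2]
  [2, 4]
λ(A) = 2

Enumerate directed cycles and compute their means (weight / length). Sample:
  cycle 0 → 0: weight = 5, length = 1, mean = 5/1 ≈ 5.000
  cycle 1 → 1: weight = 4, length = 1, mean = 4/1 ≈ 4.000
  cycle 0 → 1 → 0: weight = 4, length = 2, mean = 4/2 ≈ 2.000
  cycle 1 → 0 → 1: weight = 4, length = 2, mean = 4/2 ≈ 2.000
Minimum mean = 2.000, attained e.g. along the cycle 0 → 1 → 0 with weight 4 and length 2. So λ(A) = 4/2 = 2.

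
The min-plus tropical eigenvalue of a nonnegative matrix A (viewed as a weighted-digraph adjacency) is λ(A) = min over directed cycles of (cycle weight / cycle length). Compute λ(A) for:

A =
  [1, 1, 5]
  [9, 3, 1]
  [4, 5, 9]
λ(A) = 1

Enumerate directed cycles and compute their means (weight / length). Sample:
  cycle 0 → 0: weight = 1, length = 1, mean = 1/1 ≈ 1.000
  cycle 1 → 1: weight = 3, length = 1, mean = 3/1 ≈ 3.000
  cycle 2 → 2: weight = 9, length = 1, mean = 9/1 ≈ 9.000
  cycle 0 → 1 → 0: weight = 10, length = 2, mean = 10/2 ≈ 5.000
  cycle 0 → 2 → 0: weight = 9, length = 2, mean = 9/2 ≈ 4.500
  cycle 1 → 0 → 1: weight = 10, length = 2, mean = 10/2 ≈ 5.000
Minimum mean = 1.000, attained e.g. along the cycle 0 → 0 with weight 1 and length 1. So λ(A) = 1/1 = 1.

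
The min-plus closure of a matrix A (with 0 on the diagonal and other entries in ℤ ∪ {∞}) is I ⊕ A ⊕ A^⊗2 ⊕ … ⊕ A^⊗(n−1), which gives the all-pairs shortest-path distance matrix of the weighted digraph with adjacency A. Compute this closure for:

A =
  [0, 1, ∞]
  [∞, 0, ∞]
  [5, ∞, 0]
Closure =
  [0, 1, ∞]
  [∞, 0, ∞]
  [5, 6, 0]

This is the Floyd-Warshall all-pairs shortest-path computation. For each intermediate vertex k = 0, 1, …, 2, update dist[i][j] ← min(dist[i][j], dist[i][k] + dist[k][j]). The final matrix gives, for each (i, j), the minimum total weight of any directed path from i to j (possibly empty when i = j).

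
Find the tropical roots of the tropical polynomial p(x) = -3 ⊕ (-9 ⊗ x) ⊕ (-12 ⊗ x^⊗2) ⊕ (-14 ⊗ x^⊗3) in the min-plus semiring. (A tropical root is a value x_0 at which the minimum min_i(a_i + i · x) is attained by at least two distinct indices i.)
Roots: {2, 3, 6}

Each tropical root is a break point of the lower envelope of the lines y = a_i + i · x (there are 4 lines, with slopes 0, 1, ..., 3). Only the lines that attain the minimum somewhere contribute to roots; other lines are dominated. Here the surviving (envelope) indices are i = 3, i = 2, i = 1, i = 0.
Intersections between consecutive envelope lines give the roots: for adjacent envelope indices i < j the intersection is x = (a_i − a_j) / (j − i). Reading off the sorted break points: {2, 3, 6}.
Verification: at each break x_0, at least two indices attain the minimum of min_i(a_i + i · x_0).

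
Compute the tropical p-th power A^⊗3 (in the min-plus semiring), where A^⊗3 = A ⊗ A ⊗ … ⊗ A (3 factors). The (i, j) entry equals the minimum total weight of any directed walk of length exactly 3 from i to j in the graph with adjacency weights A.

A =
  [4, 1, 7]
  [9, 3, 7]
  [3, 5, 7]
A^⊗3 =
  [11, 7, 11]
  [13, 9, 13]
  [11, 7, 11]

Each entry (A^⊗3)_ij equals the minimum over all length-3 walks i = v_0 → v_1 → … → v_3 = j of Σ_t A[v_t][v_{t+1}]. For example, for (i, j) = (0, 2) we minimise over 9 possible intermediate vertex sequences; the minimum is 11, attained along the walk 0 → 1 → 1 → 2.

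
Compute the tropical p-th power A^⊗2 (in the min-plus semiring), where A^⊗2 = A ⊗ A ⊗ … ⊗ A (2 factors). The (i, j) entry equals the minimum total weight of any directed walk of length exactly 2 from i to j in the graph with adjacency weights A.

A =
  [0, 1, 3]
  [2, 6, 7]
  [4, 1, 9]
A^⊗2 =
  [0, 1, 3]
  [2, 3, 5]
  [3, 5, 7]

Each entry (A^⊗2)_ij equals the minimum over all length-2 walks i = v_0 → v_1 → … → v_2 = j of Σ_t A[v_t][v_{t+1}]. For example, for (i, j) = (0, 2) we minimise over 3 possible intermediate vertex sequences; the minimum is 3, attained along the walk 0 → 0 → 2.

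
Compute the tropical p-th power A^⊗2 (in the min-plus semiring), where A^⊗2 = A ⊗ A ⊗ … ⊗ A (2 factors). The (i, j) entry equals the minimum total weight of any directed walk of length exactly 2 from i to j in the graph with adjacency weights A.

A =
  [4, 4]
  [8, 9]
A^⊗2 =
  [8, 8]
  [12, 12]

Each entry (A^⊗2)_ij equals the minimum over all length-2 walks i = v_0 → v_1 → … → v_2 = j of Σ_t A[v_t][v_{t+1}]. For example, for (i, j) = (0, 1) we minimise over 2 possible intermediate vertex sequences; the minimum is 8, attained along the walk 0 → 0 → 1.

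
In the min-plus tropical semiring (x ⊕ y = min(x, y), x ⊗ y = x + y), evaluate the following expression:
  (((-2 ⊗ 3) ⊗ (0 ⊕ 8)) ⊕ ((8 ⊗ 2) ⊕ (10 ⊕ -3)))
(((-2 ⊗ 3) ⊗ (0 ⊕ 8)) ⊕ ((8 ⊗ 2) ⊕ (10 ⊕ -3))) = -3

Expand innermost to outermost. Recall ⊕ takes the minimum of its arguments and ⊗ takes their sum. Working out the expression (((-2 ⊗ 3) ⊗ (0 ⊕ 8)) ⊕ ((8 ⊗ 2) ⊕ (10 ⊕ -3))) gives -3.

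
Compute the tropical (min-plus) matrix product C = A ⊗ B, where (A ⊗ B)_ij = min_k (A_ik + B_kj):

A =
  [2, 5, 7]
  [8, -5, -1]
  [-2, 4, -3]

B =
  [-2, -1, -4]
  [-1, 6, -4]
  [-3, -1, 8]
A ⊗ B =
  [0, 1, -2]
  [-6, -2, -9]
  [-6, -4, -6]

Apply the min-plus product entry-by-entry:
  C[0][0] = min over k of (A[0][0] + B[0][0] = 2 + -2 = 0, A[0][1] + B[1][0] = 5 + -1 = 4, A[0][2] + B[2][0] = 7 + -3 = 4) = 0 (attained at k = 0)
  C[0][1] = min over k of (A[0][0] + B[0][1] = 2 + -1 = 1, A[0][1] + B[1][1] = 5 + 6 = 11, A[0][2] + B[2][1] = 7 + -1 = 6) = 1 (attained at k = 0)
  C[0][2] = min over k of (A[0][0] + B[0][2] = 2 + -4 = -2, A[0][1] + B[1][2] = 5 + -4 = 1, A[0][2] + B[2][2] = 7 + 8 = 15) = -2 (attained at k = 0)
  C[1][0] = min over k of (A[1][0] + B[0][0] = 8 + -2 = 6, A[1][1] + B[1][0] = -5 + -1 = -6, A[1][2] + B[2][0] = -1 + -3 = -4) = -6 (attained at k = 1)
  C[1][1] = min over k of (A[1][0] + B[0][1] = 8 + -1 = 7, A[1][1] + B[1][1] = -5 + 6 = 1, A[1][2] + B[2][1] = -1 + -1 = -2) = -2 (attained at k = 2)
  C[1][2] = min over k of (A[1][0] + B[0][2] = 8 + -4 = 4, A[1][1] + B[1][2] = -5 + -4 = -9, A[1][2] + B[2][2] = -1 + 8 = 7) = -9 (attained at k = 1)
  C[2][0] = min over k of (A[2][0] + B[0][0] = -2 + -2 = -4, A[2][1] + B[1][0] = 4 + -1 = 3, A[2][2] + B[2][0] = -3 + -3 = -6) = -6 (attained at k = 2)
  C[2][1] = min over k of (A[2][0] + B[0][1] = -2 + -1 = -3, A[2][1] + B[1][1] = 4 + 6 = 10, A[2][2] + B[2][1] = -3 + -1 = -4) = -4 (attained at k = 2)
  C[2][2] = min over k of (A[2][0] + B[0][2] = -2 + -4 = -6, A[2][1] + B[1][2] = 4 + -4 = 0, A[2][2] + B[2][2] = -3 + 8 = 5) = -6 (attained at k = 0)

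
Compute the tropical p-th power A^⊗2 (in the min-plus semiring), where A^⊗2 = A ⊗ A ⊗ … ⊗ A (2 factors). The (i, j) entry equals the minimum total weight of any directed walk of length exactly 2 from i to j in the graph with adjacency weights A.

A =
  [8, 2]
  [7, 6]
A^⊗2 =
  [9, 8]
  [13, 9]

Each entry (A^⊗2)_ij equals the minimum over all length-2 walks i = v_0 → v_1 → … → v_2 = j of Σ_t A[v_t][v_{t+1}]. For example, for (i, j) = (0, 1) we minimise over 2 possible intermediate vertex sequences; the minimum is 8, attained along the walk 0 → 1 → 1.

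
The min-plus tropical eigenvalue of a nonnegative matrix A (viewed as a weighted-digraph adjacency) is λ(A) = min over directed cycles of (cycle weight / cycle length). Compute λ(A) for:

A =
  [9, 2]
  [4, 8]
λ(A) = 3

Enumerate directed cycles and compute their means (weight / length). Sample:
  cycle 0 → 0: weight = 9, length = 1, mean = 9/1 ≈ 9.000
  cycle 1 → 1: weight = 8, length = 1, mean = 8/1 ≈ 8.000
  cycle 0 → 1 → 0: weight = 6, length = 2, mean = 6/2 ≈ 3.000
  cycle 1 → 0 → 1: weight = 6, length = 2, mean = 6/2 ≈ 3.000
Minimum mean = 3.000, attained e.g. along the cycle 0 → 1 → 0 with weight 6 and length 2. So λ(A) = 6/2 = 3.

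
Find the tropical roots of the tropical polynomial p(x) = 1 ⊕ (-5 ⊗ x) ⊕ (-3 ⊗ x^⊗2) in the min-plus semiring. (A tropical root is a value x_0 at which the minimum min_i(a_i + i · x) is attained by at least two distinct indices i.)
Roots: {-2, 6}

Each tropical root is a break point of the lower envelope of the lines y = a_i + i · x (there are 3 lines, with slopes 0, 1, ..., 2). Only the lines that attain the minimum somewhere contribute to roots; other lines are dominated. Here the surviving (envelope) indices are i = 2, i = 1, i = 0.
Intersections between consecutive envelope lines give the roots: for adjacent envelope indices i < j the intersection is x = (a_i − a_j) / (j − i). Reading off the sorted break points: {-2, 6}.
Verification: at each break x_0, at least two indices attain the minimum of min_i(a_i + i · x_0).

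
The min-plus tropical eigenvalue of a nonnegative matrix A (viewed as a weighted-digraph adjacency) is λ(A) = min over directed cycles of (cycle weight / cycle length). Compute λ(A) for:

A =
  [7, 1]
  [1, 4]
λ(A) = 1

Enumerate directed cycles and compute their means (weight / length). Sample:
  cycle 0 → 0: weight = 7, length = 1, mean = 7/1 ≈ 7.000
  cycle 1 → 1: weight = 4, length = 1, mean = 4/1 ≈ 4.000
  cycle 0 → 1 → 0: weight = 2, length = 2, mean = 2/2 ≈ 1.000
  cycle 1 → 0 → 1: weight = 2, length = 2, mean = 2/2 ≈ 1.000
Minimum mean = 1.000, attained e.g. along the cycle 0 → 1 → 0 with weight 2 and length 2. So λ(A) = 2/2 = 1.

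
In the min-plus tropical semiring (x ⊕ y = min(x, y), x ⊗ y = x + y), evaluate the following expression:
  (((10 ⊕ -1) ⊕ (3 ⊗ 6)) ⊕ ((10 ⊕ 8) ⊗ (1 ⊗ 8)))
(((10 ⊕ -1) ⊕ (3 ⊗ 6)) ⊕ ((10 ⊕ 8) ⊗ (1 ⊗ 8))) = -1

Expand innermost to outermost. Recall ⊕ takes the minimum of its arguments and ⊗ takes their sum. Working out the expression (((10 ⊕ -1) ⊕ (3 ⊗ 6)) ⊕ ((10 ⊕ 8) ⊗ (1 ⊗ 8))) gives -1.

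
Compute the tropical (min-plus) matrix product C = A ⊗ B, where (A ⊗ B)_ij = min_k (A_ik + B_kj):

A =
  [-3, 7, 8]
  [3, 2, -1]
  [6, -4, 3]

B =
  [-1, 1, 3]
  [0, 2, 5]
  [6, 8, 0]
A ⊗ B =
  [-4, -2, 0]
  [2, 4, -1]
  [-4, -2, 1]

Apply the min-plus product entry-by-entry:
  C[0][0] = min over k of (A[0][0] + B[0][0] = -3 + -1 = -4, A[0][1] + B[1][0] = 7 + 0 = 7, A[0][2] + B[2][0] = 8 + 6 = 14) = -4 (attained at k = 0)
  C[0][1] = min over k of (A[0][0] + B[0][1] = -3 + 1 = -2, A[0][1] + B[1][1] = 7 + 2 = 9, A[0][2] + B[2][1] = 8 + 8 = 16) = -2 (attained at k = 0)
  C[0][2] = min over k of (A[0][0] + B[0][2] = -3 + 3 = 0, A[0][1] + B[1][2] = 7 + 5 = 12, A[0][2] + B[2][2] = 8 + 0 = 8) = 0 (attained at k = 0)
  C[1][0] = min over k of (A[1][0] + B[0][0] = 3 + -1 = 2, A[1][1] + B[1][0] = 2 + 0 = 2, A[1][2] + B[2][0] = -1 + 6 = 5) = 2 (attained at k = 0)
  C[1][1] = min over k of (A[1][0] + B[0][1] = 3 + 1 = 4, A[1][1] + B[1][1] = 2 + 2 = 4, A[1][2] + B[2][1] = -1 + 8 = 7) = 4 (attained at k = 0)
  C[1][2] = min over k of (A[1][0] + B[0][2] = 3 + 3 = 6, A[1][1] + B[1][2] = 2 + 5 = 7, A[1][2] + B[2][2] = -1 + 0 = -1) = -1 (attained at k = 2)
  C[2][0] = min over k of (A[2][0] + B[0][0] = 6 + -1 = 5, A[2][1] + B[1][0] = -4 + 0 = -4, A[2][2] + B[2][0] = 3 + 6 = 9) = -4 (attained at k = 1)
  C[2][1] = min over k of (A[2][0] + B[0][1] = 6 + 1 = 7, A[2][1] + B[1][1] = -4 + 2 = -2, A[2][2] + B[2][1] = 3 + 8 = 11) = -2 (attained at k = 1)
  C[2][2] = min over k of (A[2][0] + B[0][2] = 6 + 3 = 9, A[2][1] + B[1][2] = -4 + 5 = 1, A[2][2] + B[2][2] = 3 + 0 = 3) = 1 (attained at k = 1)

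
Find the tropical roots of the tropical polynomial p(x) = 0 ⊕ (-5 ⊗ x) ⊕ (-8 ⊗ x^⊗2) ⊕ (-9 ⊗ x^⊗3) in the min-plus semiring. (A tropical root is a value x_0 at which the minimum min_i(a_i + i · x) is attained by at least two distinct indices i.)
Roots: {1, 3, 5}

Each tropical root is a break point of the lower envelope of the lines y = a_i + i · x (there are 4 lines, with slopes 0, 1, ..., 3). Only the lines that attain the minimum somewhere contribute to roots; other lines are dominated. Here the surviving (envelope) indices are i = 3, i = 2, i = 1, i = 0.
Intersections between consecutive envelope lines give the roots: for adjacent envelope indices i < j the intersection is x = (a_i − a_j) / (j − i). Reading off the sorted break points: {1, 3, 5}.
Verification: at each break x_0, at least two indices attain the minimum of min_i(a_i + i · x_0).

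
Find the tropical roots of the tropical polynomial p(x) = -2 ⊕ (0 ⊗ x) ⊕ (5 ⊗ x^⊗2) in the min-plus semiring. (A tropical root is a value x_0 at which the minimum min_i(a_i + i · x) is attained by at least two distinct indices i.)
Roots: {-5, -2}

Each tropical root is a break point of the lower envelope of the lines y = a_i + i · x (there are 3 lines, with slopes 0, 1, ..., 2). Only the lines that attain the minimum somewhere contribute to roots; other lines are dominated. Here the surviving (envelope) indices are i = 2, i = 1, i = 0.
Intersections between consecutive envelope lines give the roots: for adjacent envelope indices i < j the intersection is x = (a_i − a_j) / (j − i). Reading off the sorted break points: {-5, -2}.
Verification: at each break x_0, at least two indices attain the minimum of min_i(a_i + i · x_0).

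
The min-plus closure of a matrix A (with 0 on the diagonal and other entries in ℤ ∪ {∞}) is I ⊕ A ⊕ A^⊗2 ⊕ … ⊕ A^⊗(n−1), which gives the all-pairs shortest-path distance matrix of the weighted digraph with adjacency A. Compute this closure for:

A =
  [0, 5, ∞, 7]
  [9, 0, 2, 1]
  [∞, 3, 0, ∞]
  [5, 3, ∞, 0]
Closure =
  [0, 5, 7, 6]
  [6, 0, 2, 1]
  [9, 3, 0, 4]
  [5, 3, 5, 0]

This is the Floyd-Warshall all-pairs shortest-path computation. For each intermediate vertex k = 0, 1, …, 3, update dist[i][j] ← min(dist[i][j], dist[i][k] + dist[k][j]). The final matrix gives, for each (i, j), the minimum total weight of any directed path from i to j (possibly empty when i = j).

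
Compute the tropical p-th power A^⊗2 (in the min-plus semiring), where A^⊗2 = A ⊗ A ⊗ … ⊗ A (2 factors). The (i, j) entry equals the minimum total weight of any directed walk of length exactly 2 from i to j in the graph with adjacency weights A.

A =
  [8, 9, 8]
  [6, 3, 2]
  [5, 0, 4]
A^⊗2 =
  [13, 8, 11]
  [7, 2, 5]
  [6, 3, 2]

Each entry (A^⊗2)_ij equals the minimum over all length-2 walks i = v_0 → v_1 → … → v_2 = j of Σ_t A[v_t][v_{t+1}]. For example, for (i, j) = (0, 2) we minimise over 3 possible intermediate vertex sequences; the minimum is 11, attained along the walk 0 → 1 → 2.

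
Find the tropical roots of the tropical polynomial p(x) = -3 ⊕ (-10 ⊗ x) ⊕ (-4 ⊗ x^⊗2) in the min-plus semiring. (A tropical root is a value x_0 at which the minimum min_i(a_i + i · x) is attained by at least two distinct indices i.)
Roots: {-6, 7}

Each tropical root is a break point of the lower envelope of the lines y = a_i + i · x (there are 3 lines, with slopes 0, 1, ..., 2). Only the lines that attain the minimum somewhere contribute to roots; other lines are dominated. Here the surviving (envelope) indices are i = 2, i = 1, i = 0.
Intersections between consecutive envelope lines give the roots: for adjacent envelope indices i < j the intersection is x = (a_i − a_j) / (j − i). Reading off the sorted break points: {-6, 7}.
Verification: at each break x_0, at least two indices attain the minimum of min_i(a_i + i · x_0).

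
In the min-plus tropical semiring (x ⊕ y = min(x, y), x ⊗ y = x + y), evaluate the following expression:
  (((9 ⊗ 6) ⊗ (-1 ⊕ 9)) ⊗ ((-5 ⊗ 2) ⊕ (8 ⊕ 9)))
(((9 ⊗ 6) ⊗ (-1 ⊕ 9)) ⊗ ((-5 ⊗ 2) ⊕ (8 ⊕ 9))) = 11

Expand innermost to outermost. Recall ⊕ takes the minimum of its arguments and ⊗ takes their sum. Working out the expression (((9 ⊗ 6) ⊗ (-1 ⊕ 9)) ⊗ ((-5 ⊗ 2) ⊕ (8 ⊕ 9))) gives 11.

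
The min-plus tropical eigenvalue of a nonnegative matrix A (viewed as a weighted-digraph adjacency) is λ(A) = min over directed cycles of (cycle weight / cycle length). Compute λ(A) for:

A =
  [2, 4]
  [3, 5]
λ(A) = 2

Enumerate directed cycles and compute their means (weight / length). Sample:
  cycle 0 → 0: weight = 2, length = 1, mean = 2/1 ≈ 2.000
  cycle 1 → 1: weight = 5, length = 1, mean = 5/1 ≈ 5.000
  cycle 0 → 1 → 0: weight = 7, length = 2, mean = 7/2 ≈ 3.500
  cycle 1 → 0 → 1: weight = 7, length = 2, mean = 7/2 ≈ 3.500
Minimum mean = 2.000, attained e.g. along the cycle 0 → 0 with weight 2 and length 1. So λ(A) = 2/1 = 2.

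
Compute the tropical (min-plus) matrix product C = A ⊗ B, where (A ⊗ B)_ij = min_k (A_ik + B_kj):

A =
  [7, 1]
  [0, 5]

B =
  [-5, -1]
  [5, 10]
A ⊗ B =
  [2, 6]
  [-5, -1]

Apply the min-plus product entry-by-entry:
  C[0][0] = min over k of (A[0][0] + B[0][0] = 7 + -5 = 2, A[0][1] + B[1][0] = 1 + 5 = 6) = 2 (attained at k = 0)
  C[0][1] = min over k of (A[0][0] + B[0][1] = 7 + -1 = 6, A[0][1] + B[1][1] = 1 + 10 = 11) = 6 (attained at k = 0)
  C[1][0] = min over k of (A[1][0] + B[0][0] = 0 + -5 = -5, A[1][1] + B[1][0] = 5 + 5 = 10) = -5 (attained at k = 0)
  C[1][1] = min over k of (A[1][0] + B[0][1] = 0 + -1 = -1, A[1][1] + B[1][1] = 5 + 10 = 15) = -1 (attained at k = 0)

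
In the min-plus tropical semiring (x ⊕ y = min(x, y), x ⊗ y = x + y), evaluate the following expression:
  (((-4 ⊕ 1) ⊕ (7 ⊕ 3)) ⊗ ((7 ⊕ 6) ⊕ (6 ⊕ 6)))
(((-4 ⊕ 1) ⊕ (7 ⊕ 3)) ⊗ ((7 ⊕ 6) ⊕ (6 ⊕ 6))) = 2

Expand innermost to outermost. Recall ⊕ takes the minimum of its arguments and ⊗ takes their sum. Working out the expression (((-4 ⊕ 1) ⊕ (7 ⊕ 3)) ⊗ ((7 ⊕ 6) ⊕ (6 ⊕ 6))) gives 2.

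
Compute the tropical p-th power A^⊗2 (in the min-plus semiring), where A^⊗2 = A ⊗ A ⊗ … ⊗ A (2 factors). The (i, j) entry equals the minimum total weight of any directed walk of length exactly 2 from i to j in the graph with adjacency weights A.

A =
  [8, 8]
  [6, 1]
A^⊗2 =
  [14, 9]
  [7, 2]

Each entry (A^⊗2)_ij equals the minimum over all length-2 walks i = v_0 → v_1 → … → v_2 = j of Σ_t A[v_t][v_{t+1}]. For example, for (i, j) = (0, 1) we minimise over 2 possible intermediate vertex sequences; the minimum is 9, attained along the walk 0 → 1 → 1.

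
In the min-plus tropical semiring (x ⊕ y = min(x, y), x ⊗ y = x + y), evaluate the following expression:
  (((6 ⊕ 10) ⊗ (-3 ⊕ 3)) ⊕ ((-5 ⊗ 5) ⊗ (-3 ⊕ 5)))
(((6 ⊕ 10) ⊗ (-3 ⊕ 3)) ⊕ ((-5 ⊗ 5) ⊗ (-3 ⊕ 5))) = -3

Expand innermost to outermost. Recall ⊕ takes the minimum of its arguments and ⊗ takes their sum. Working out the expression (((6 ⊕ 10) ⊗ (-3 ⊕ 3)) ⊕ ((-5 ⊗ 5) ⊗ (-3 ⊕ 5))) gives -3.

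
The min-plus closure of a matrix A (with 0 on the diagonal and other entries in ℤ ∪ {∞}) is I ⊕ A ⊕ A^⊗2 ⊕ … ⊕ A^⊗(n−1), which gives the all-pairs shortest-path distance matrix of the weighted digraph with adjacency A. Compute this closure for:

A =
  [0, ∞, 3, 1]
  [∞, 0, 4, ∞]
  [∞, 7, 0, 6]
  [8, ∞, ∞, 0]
Closure =
  [0, 10, 3, 1]
  [18, 0, 4, 10]
  [14, 7, 0, 6]
  [8, 18, 11, 0]

This is the Floyd-Warshall all-pairs shortest-path computation. For each intermediate vertex k = 0, 1, …, 3, update dist[i][j] ← min(dist[i][j], dist[i][k] + dist[k][j]). The final matrix gives, for each (i, j), the minimum total weight of any directed path from i to j (possibly empty when i = j).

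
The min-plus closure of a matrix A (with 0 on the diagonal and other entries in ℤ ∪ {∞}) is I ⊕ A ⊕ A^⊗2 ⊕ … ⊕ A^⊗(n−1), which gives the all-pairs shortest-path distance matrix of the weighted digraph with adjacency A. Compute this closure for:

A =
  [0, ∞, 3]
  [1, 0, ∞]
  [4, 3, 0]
Closure =
  [0, 6, 3]
  [1, 0, 4]
  [4, 3, 0]

This is the Floyd-Warshall all-pairs shortest-path computation. For each intermediate vertex k = 0, 1, …, 2, update dist[i][j] ← min(dist[i][j], dist[i][k] + dist[k][j]). The final matrix gives, for each (i, j), the minimum total weight of any directed path from i to j (possibly empty when i = j).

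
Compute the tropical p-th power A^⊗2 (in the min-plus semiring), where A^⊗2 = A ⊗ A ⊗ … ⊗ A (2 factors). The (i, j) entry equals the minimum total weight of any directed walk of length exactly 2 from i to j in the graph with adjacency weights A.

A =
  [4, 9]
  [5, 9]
A^⊗2 =
  [8, 13]
  [9, 14]

Each entry (A^⊗2)_ij equals the minimum over all length-2 walks i = v_0 → v_1 → … → v_2 = j of Σ_t A[v_t][v_{t+1}]. For example, for (i, j) = (0, 1) we minimise over 2 possible intermediate vertex sequences; the minimum is 13, attained along the walk 0 → 0 → 1.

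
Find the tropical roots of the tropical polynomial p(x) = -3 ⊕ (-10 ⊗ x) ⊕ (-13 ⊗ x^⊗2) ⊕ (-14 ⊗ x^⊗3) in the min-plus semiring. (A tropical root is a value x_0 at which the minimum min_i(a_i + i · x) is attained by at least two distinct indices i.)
Roots: {1, 3, 7}

Each tropical root is a break point of the lower envelope of the lines y = a_i + i · x (there are 4 lines, with slopes 0, 1, ..., 3). Only the lines that attain the minimum somewhere contribute to roots; other lines are dominated. Here the surviving (envelope) indices are i = 3, i = 2, i = 1, i = 0.
Intersections between consecutive envelope lines give the roots: for adjacent envelope indices i < j the intersection is x = (a_i − a_j) / (j − i). Reading off the sorted break points: {1, 3, 7}.
Verification: at each break x_0, at least two indices attain the minimum of min_i(a_i + i · x_0).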